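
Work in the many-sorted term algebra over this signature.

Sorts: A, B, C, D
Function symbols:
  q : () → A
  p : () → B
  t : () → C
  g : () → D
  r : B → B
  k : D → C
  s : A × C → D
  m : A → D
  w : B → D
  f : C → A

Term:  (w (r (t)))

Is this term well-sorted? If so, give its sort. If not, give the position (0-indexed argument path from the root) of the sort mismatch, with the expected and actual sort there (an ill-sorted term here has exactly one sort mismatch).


    (t) : C
  (r (t)) : ✗ arg 0 at [0, 0] has sort C, expected B

ill-sorted at position [0, 0]: expected B, got C


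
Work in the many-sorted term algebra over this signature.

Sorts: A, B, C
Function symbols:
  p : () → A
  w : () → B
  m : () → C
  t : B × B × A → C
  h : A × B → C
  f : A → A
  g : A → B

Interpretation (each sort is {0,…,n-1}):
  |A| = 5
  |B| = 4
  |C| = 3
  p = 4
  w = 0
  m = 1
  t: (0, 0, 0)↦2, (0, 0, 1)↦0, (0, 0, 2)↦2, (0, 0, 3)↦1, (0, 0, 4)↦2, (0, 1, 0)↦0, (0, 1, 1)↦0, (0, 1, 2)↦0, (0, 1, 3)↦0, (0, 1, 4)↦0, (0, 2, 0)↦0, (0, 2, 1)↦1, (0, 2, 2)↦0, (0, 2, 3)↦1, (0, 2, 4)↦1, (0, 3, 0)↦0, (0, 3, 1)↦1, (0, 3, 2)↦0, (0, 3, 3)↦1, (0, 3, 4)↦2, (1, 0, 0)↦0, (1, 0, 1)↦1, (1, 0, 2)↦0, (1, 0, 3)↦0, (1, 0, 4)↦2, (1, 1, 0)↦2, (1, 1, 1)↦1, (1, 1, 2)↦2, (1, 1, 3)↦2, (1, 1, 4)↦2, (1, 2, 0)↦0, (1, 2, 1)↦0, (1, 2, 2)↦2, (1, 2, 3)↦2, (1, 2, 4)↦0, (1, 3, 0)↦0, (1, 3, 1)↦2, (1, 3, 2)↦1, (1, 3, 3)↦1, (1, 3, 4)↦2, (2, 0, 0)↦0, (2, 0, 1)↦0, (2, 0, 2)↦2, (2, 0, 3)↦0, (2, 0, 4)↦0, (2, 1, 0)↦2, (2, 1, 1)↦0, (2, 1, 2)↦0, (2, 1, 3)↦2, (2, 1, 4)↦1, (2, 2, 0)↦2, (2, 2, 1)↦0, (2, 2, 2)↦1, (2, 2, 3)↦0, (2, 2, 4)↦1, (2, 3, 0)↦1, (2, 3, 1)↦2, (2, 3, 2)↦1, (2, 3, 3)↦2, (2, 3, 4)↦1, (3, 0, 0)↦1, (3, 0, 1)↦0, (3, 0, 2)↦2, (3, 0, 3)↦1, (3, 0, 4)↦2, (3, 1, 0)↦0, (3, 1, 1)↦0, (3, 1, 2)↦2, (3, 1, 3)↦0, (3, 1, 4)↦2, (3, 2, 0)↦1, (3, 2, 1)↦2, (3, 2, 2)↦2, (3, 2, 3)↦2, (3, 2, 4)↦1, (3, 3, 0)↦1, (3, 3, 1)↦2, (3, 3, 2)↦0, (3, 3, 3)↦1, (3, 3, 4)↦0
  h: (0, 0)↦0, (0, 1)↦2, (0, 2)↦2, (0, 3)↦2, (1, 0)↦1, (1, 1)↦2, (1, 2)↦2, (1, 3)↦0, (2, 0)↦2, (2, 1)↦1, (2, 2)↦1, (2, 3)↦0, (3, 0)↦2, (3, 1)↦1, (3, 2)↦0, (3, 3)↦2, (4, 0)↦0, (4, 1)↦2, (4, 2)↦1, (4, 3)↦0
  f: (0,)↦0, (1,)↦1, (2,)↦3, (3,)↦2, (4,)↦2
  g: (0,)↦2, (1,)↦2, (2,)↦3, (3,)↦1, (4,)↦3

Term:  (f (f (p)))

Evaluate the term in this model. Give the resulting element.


value = 3

  p = 4
  (f (p)) = f(4,) = 2
  (f (f (p))) = f(2,) = 3


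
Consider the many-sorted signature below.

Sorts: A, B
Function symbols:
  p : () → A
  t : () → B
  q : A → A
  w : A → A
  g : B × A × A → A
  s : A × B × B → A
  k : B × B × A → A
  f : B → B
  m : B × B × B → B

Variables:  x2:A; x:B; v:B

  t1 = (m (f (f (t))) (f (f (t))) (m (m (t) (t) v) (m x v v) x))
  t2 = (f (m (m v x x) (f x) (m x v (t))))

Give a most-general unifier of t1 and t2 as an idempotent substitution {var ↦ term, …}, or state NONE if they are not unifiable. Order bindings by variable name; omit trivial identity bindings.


head clash or occurs-check failure — not unifiable

NONE (not unifiable)


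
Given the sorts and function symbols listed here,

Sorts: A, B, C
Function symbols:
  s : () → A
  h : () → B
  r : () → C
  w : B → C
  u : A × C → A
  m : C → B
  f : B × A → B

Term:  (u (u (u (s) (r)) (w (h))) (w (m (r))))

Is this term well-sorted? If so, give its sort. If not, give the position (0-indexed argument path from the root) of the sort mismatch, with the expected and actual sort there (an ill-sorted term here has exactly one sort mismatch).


well-sorted; sort = A

      (s) : A
      (r) : C
    (u (s) (r)) : A
      (h) : B
    (w (h)) : C
  (u (u (s) (r)) (w (h))) : A
      (r) : C
    (m (r)) : B
  (w (m (r))) : C
(u (u (u (s) (r)) (w (h))) (w (m (r)))) : A


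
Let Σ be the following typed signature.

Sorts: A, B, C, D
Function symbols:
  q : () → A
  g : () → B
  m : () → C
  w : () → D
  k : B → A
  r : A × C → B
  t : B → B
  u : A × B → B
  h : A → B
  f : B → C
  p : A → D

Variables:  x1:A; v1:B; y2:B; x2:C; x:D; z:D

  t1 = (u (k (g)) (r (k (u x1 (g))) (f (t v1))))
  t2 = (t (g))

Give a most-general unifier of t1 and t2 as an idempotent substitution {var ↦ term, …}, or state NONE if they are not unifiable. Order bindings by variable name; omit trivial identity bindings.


NONE (not unifiable)

head clash or occurs-check failure — not unifiable


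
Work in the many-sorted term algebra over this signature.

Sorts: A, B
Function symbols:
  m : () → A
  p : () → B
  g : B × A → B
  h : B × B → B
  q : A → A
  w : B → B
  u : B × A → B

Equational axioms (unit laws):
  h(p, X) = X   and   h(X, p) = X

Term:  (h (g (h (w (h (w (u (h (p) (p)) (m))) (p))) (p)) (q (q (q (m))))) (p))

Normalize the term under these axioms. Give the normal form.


normal form = (g (w (w (u (p) (m)))) (q (q (q (m)))))

1. (h (g (h (w (h (w (u (h (p) (p)) (m))) (p))) (p)) (q (q (q (m))))) (p))  →  (g (h (w (h (w (u (h (p) (p)) (m))) (p))) (p)) (q (q (q (m)))))
2. (g (h (w (h (w (u (h (p) (p)) (m))) (p))) (p)) (q (q (q (m)))))  →  (g (w (h (w (u (h (p) (p)) (m))) (p))) (q (q (q (m)))))
3. (g (w (h (w (u (h (p) (p)) (m))) (p))) (q (q (q (m)))))  →  (g (w (w (u (h (p) (p)) (m)))) (q (q (q (m)))))
4. (g (w (w (u (h (p) (p)) (m)))) (q (q (q (m)))))  →  (g (w (w (u (p) (m)))) (q (q (q (m)))))


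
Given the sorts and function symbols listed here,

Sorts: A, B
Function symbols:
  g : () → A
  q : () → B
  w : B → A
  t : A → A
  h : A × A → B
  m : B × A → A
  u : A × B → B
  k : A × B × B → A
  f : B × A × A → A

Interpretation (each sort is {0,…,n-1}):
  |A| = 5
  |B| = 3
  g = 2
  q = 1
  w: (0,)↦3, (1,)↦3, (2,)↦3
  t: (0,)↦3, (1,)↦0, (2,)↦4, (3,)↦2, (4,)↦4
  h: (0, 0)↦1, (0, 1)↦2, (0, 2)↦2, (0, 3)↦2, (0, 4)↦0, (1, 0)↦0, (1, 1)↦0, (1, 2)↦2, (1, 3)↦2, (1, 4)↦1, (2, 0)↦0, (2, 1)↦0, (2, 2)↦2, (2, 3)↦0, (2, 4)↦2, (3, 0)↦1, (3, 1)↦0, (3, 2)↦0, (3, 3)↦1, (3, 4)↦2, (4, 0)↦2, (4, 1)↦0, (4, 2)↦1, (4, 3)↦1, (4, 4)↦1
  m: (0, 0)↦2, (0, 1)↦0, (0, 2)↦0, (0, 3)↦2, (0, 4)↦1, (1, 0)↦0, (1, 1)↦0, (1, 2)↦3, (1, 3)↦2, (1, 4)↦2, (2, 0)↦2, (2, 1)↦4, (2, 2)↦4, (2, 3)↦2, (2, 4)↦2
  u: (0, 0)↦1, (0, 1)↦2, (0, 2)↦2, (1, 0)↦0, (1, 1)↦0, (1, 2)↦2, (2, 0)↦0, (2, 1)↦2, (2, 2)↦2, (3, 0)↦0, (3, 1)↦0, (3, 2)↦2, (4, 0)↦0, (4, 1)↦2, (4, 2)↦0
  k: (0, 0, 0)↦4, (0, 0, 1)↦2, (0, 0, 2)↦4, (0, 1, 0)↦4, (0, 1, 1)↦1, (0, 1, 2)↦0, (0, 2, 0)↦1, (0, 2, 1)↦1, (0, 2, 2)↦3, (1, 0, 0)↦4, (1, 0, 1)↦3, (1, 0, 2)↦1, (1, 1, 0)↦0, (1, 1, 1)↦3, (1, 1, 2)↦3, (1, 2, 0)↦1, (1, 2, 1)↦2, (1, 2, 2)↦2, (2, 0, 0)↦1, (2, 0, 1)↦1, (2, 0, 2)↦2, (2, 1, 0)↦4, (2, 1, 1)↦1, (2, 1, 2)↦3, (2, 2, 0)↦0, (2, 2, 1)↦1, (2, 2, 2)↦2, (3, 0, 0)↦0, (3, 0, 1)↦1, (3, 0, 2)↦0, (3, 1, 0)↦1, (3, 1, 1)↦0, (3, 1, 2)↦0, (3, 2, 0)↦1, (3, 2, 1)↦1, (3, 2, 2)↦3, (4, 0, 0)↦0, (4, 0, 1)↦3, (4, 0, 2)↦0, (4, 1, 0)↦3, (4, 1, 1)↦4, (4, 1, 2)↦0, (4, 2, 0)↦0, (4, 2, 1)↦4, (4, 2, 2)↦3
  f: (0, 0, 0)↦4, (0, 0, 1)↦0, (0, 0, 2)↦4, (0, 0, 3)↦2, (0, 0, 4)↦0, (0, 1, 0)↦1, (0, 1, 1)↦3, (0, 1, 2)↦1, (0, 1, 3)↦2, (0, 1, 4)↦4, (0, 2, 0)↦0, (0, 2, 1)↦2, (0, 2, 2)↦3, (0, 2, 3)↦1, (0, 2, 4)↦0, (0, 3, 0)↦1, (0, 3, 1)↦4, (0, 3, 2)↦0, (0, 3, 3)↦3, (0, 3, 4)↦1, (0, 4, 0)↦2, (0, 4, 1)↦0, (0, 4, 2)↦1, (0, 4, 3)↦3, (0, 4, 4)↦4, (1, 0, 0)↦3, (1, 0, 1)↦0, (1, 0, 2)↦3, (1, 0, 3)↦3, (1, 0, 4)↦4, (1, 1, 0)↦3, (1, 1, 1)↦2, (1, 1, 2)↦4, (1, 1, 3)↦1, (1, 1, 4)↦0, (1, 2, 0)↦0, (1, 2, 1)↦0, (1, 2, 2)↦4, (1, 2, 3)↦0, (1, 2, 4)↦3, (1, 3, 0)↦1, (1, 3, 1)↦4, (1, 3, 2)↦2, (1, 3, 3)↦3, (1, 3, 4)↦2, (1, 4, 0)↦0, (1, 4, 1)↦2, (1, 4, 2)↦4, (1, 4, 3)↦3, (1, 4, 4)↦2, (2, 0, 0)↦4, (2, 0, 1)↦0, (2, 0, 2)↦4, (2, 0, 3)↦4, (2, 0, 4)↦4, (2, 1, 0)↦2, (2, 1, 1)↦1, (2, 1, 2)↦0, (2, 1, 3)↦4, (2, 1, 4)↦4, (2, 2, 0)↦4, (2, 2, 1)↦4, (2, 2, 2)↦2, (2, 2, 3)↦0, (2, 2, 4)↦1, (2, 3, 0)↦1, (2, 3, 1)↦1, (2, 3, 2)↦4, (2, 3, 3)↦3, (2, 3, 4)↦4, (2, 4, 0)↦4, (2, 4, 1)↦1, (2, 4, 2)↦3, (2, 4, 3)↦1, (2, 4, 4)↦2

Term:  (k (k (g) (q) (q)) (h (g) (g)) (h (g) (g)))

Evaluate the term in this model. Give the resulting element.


value = 2

  g = 2
  q = 1
  q = 1
  (k (g) (q) (q)) = k(2, 1, 1) = 1
  g = 2
  g = 2
  (h (g) (g)) = h(2, 2) = 2
  g = 2
  g = 2
  (h (g) (g)) = h(2, 2) = 2
  (k (k (g) (q) (q)) (h (g) (g)) (h (g) (g))) = k(1, 2, 2) = 2


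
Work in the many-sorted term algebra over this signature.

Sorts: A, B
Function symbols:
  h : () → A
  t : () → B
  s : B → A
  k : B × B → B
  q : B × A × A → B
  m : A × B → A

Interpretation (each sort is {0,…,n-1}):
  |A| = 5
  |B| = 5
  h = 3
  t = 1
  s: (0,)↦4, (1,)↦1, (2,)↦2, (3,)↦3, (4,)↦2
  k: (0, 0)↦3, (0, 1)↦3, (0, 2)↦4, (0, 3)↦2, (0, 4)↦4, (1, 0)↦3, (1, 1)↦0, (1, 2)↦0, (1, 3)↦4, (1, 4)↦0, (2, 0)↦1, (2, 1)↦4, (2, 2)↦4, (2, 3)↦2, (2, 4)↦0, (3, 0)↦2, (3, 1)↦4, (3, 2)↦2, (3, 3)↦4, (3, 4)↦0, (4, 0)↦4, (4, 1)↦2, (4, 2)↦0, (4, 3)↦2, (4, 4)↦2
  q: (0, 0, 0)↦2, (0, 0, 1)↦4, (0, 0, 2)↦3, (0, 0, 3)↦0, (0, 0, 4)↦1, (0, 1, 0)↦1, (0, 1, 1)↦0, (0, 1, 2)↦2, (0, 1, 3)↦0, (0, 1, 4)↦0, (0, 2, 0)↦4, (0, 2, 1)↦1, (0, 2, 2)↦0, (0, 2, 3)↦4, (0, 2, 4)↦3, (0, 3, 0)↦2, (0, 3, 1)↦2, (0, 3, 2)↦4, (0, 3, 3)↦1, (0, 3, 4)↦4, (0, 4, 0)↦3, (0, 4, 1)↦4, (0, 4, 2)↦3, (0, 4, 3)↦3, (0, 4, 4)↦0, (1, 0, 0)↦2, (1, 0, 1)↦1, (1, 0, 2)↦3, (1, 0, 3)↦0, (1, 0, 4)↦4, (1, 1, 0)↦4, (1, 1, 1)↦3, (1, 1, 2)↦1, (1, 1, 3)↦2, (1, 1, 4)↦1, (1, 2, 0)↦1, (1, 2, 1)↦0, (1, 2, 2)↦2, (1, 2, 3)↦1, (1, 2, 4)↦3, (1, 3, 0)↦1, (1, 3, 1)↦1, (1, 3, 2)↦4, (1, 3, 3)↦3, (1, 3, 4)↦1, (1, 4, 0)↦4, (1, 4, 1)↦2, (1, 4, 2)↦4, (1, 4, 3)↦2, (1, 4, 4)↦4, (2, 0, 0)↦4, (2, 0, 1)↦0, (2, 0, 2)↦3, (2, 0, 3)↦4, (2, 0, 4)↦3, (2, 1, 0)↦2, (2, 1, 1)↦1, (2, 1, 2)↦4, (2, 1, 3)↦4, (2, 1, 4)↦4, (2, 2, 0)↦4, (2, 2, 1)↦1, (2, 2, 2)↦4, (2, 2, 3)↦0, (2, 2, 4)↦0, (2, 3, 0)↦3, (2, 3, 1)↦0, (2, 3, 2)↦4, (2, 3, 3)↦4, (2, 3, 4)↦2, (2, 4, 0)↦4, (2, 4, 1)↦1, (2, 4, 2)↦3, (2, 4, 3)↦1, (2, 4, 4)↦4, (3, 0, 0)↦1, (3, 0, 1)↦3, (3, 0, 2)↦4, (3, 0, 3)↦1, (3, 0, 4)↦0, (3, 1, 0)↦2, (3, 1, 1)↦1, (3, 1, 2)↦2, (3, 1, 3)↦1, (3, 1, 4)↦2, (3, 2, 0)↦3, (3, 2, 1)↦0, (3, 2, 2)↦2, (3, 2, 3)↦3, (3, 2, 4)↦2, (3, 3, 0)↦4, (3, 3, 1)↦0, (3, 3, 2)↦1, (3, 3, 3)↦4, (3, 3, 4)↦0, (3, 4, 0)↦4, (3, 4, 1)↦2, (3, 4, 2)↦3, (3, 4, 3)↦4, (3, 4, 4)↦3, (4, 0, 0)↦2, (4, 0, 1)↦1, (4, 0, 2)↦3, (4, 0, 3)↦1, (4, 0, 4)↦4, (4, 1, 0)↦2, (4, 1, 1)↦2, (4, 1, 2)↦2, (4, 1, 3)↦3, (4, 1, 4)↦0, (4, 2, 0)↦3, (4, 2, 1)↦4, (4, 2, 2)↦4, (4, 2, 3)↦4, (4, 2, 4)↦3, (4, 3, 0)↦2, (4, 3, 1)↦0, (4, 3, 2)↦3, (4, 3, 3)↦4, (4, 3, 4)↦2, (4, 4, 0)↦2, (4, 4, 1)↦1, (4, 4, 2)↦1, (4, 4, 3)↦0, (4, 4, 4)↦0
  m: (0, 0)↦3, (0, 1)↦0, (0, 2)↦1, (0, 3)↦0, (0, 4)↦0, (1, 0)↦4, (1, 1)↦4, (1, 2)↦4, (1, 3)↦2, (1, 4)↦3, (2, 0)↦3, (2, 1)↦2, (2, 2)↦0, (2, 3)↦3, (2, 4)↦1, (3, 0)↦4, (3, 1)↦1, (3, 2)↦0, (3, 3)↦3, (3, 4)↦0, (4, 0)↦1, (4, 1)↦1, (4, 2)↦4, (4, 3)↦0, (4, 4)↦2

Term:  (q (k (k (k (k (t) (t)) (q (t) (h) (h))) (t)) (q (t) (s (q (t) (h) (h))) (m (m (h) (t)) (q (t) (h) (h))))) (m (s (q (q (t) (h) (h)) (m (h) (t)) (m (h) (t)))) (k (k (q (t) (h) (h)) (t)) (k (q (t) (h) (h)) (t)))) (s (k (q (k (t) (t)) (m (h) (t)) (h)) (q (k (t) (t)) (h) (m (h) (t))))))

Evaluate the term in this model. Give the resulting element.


  t = 1
  t = 1
  (k (t) (t)) = k(1, 1) = 0
  t = 1
  h = 3
  h = 3
  (q (t) (h) (h)) = q(1, 3, 3) = 3
  (k (k (t) (t)) (q (t) (h) (h))) = k(0, 3) = 2
  t = 1
  (k (k (k (t) (t)) (q (t) (h) (h))) (t)) = k(2, 1) = 4
  t = 1
  t = 1
  h = 3
  h = 3
  (q (t) (h) (h)) = q(1, 3, 3) = 3
  (s (q (t) (h) (h))) = s(3,) = 3
  h = 3
  t = 1
  (m (h) (t)) = m(3, 1) = 1
  t = 1
  h = 3
  h = 3
  (q (t) (h) (h)) = q(1, 3, 3) = 3
  (m (m (h) (t)) (q (t) (h) (h))) = m(1, 3) = 2
  (q (t) (s (q (t) (h) (h))) (m (m (h) (t)) (q (t) (h) (h)))) = q(1, 3, 2) = 4
  (k (k (k (k (t) (t)) (q (t) (h) (h))) (t)) (q (t) (s (q (t) (h) (h))) (m (m (h) (t)) (q (t) (h) (h))))) = k(4, 4) = 2
  t = 1
  h = 3
  h = 3
  (q (t) (h) (h)) = q(1, 3, 3) = 3
  h = 3
  t = 1
  (m (h) (t)) = m(3, 1) = 1
  h = 3
  t = 1
  (m (h) (t)) = m(3, 1) = 1
  (q (q (t) (h) (h)) (m (h) (t)) (m (h) (t))) = q(3, 1, 1) = 1
  (s (q (q (t) (h) (h)) (m (h) (t)) (m (h) (t)))) = s(1,) = 1
  t = 1
  h = 3
  h = 3
  (q (t) (h) (h)) = q(1, 3, 3) = 3
  t = 1
  (k (q (t) (h) (h)) (t)) = k(3, 1) = 4
  t = 1
  h = 3
  h = 3
  (q (t) (h) (h)) = q(1, 3, 3) = 3
  t = 1
  (k (q (t) (h) (h)) (t)) = k(3, 1) = 4
  (k (k (q (t) (h) (h)) (t)) (k (q (t) (h) (h)) (t))) = k(4, 4) = 2
  (m (s (q (q (t) (h) (h)) (m (h) (t)) (m (h) (t)))) (k (k (q (t) (h) (h)) (t)) (k (q (t) (h) (h)) (t)))) = m(1, 2) = 4
  t = 1
  t = 1
  (k (t) (t)) = k(1, 1) = 0
  h = 3
  t = 1
  (m (h) (t)) = m(3, 1) = 1
  h = 3
  (q (k (t) (t)) (m (h) (t)) (h)) = q(0, 1, 3) = 0
  t = 1
  t = 1
  (k (t) (t)) = k(1, 1) = 0
  h = 3
  h = 3
  t = 1
  (m (h) (t)) = m(3, 1) = 1
  (q (k (t) (t)) (h) (m (h) (t))) = q(0, 3, 1) = 2
  (k (q (k (t) (t)) (m (h) (t)) (h)) (q (k (t) (t)) (h) (m (h) (t)))) = k(0, 2) = 4
  (s (k (q (k (t) (t)) (m (h) (t)) (h)) (q (k (t) (t)) (h) (m (h) (t))))) = s(4,) = 2
  (q (k (k (k (k (t) (t)) (q (t) (h) (h))) (t)) (q (t) (s (q (t) (h) (h))) (m (m (h) (t)) (q (t) (h) (h))))) (m (s (q (q (t) (h) (h)) (m (h) (t)) (m (h) (t)))) (k (k (q (t) (h) (h)) (t)) (k (q (t) (h) (h)) (t)))) (s (k (q (k (t) (t)) (m (h) (t)) (h)) (q (k (t) (t)) (h) (m (h) (t)))))) = q(2, 4, 2) = 3

value = 3


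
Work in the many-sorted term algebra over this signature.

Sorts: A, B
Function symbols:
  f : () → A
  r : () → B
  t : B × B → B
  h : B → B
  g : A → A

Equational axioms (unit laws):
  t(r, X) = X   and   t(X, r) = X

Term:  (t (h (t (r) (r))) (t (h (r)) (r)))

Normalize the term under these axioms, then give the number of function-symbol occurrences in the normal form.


1. (t (h (t (r) (r))) (t (h (r)) (r)))  →  (t (h (r)) (t (h (r)) (r)))
2. (t (h (r)) (t (h (r)) (r)))  →  (t (h (r)) (h (r)))
normal form: (t (h (r)) (h (r)))

size = 5


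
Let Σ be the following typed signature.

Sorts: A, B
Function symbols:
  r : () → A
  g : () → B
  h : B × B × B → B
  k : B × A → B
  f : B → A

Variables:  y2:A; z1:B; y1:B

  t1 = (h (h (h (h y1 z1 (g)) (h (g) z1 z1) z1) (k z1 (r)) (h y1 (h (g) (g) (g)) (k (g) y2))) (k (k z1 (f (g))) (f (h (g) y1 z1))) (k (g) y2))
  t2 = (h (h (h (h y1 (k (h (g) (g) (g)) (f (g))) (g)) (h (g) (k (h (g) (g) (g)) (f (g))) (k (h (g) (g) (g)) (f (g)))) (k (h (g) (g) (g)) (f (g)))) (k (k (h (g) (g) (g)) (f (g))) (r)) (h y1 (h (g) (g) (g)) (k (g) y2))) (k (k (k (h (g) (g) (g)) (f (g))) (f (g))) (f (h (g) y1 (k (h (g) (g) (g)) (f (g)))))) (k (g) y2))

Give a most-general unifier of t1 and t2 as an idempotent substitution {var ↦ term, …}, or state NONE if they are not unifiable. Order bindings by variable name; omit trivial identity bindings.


{z1 ↦ (k (h (g) (g) (g)) (f (g)))}


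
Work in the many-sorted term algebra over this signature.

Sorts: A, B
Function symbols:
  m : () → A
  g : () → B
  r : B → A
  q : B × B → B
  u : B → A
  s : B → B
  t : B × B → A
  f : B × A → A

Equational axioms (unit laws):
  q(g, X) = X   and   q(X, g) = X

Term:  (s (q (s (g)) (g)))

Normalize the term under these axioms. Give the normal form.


normal form = (s (s (g)))

1. (s (q (s (g)) (g)))  →  (s (s (g)))


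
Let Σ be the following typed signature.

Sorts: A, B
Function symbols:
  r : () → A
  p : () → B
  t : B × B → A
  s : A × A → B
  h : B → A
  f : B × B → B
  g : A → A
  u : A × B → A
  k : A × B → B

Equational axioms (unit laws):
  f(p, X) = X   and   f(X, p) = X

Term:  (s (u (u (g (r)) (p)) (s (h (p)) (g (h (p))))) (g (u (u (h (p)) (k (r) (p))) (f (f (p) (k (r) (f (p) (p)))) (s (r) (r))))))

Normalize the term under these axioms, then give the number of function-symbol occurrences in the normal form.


1. (s (u (u (g (r)) (p)) (s (h (p)) (g (h (p))))) (g (u (u (h (p)) (k (r) (p))) (f (f (p) (k (r) (f (p) (p)))) (s (r) (r))))))  →  (s (u (u (g (r)) (p)) (s (h (p)) (g (h (p))))) (g (u (u (h (p)) (k (r) (p))) (f (k (r) (f (p) (p))) (s (r) (r))))))
2. (s (u (u (g (r)) (p)) (s (h (p)) (g (h (p))))) (g (u (u (h (p)) (k (r) (p))) (f (k (r) (f (p) (p))) (s (r) (r))))))  →  (s (u (u (g (r)) (p)) (s (h (p)) (g (h (p))))) (g (u (u (h (p)) (k (r) (p))) (f (k (r) (p)) (s (r) (r))))))
normal form: (s (u (u (g (r)) (p)) (s (h (p)) (g (h (p))))) (g (u (u (h (p)) (k (r) (p))) (f (k (r) (p)) (s (r) (r))))))

size = 27


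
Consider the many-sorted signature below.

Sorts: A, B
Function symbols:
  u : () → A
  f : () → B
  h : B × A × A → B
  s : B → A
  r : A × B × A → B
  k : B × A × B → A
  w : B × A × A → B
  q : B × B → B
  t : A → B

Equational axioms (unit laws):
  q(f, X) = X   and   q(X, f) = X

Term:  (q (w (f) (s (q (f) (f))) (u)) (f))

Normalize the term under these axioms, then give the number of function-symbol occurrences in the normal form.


size = 5

1. (q (w (f) (s (q (f) (f))) (u)) (f))  →  (w (f) (s (q (f) (f))) (u))
2. (w (f) (s (q (f) (f))) (u))  →  (w (f) (s (f)) (u))
normal form: (w (f) (s (f)) (u))


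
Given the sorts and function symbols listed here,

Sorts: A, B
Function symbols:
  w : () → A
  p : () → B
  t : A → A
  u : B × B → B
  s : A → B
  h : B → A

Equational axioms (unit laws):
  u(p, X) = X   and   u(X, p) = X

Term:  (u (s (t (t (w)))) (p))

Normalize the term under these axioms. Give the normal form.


1. (u (s (t (t (w)))) (p))  →  (s (t (t (w))))

normal form = (s (t (t (w))))


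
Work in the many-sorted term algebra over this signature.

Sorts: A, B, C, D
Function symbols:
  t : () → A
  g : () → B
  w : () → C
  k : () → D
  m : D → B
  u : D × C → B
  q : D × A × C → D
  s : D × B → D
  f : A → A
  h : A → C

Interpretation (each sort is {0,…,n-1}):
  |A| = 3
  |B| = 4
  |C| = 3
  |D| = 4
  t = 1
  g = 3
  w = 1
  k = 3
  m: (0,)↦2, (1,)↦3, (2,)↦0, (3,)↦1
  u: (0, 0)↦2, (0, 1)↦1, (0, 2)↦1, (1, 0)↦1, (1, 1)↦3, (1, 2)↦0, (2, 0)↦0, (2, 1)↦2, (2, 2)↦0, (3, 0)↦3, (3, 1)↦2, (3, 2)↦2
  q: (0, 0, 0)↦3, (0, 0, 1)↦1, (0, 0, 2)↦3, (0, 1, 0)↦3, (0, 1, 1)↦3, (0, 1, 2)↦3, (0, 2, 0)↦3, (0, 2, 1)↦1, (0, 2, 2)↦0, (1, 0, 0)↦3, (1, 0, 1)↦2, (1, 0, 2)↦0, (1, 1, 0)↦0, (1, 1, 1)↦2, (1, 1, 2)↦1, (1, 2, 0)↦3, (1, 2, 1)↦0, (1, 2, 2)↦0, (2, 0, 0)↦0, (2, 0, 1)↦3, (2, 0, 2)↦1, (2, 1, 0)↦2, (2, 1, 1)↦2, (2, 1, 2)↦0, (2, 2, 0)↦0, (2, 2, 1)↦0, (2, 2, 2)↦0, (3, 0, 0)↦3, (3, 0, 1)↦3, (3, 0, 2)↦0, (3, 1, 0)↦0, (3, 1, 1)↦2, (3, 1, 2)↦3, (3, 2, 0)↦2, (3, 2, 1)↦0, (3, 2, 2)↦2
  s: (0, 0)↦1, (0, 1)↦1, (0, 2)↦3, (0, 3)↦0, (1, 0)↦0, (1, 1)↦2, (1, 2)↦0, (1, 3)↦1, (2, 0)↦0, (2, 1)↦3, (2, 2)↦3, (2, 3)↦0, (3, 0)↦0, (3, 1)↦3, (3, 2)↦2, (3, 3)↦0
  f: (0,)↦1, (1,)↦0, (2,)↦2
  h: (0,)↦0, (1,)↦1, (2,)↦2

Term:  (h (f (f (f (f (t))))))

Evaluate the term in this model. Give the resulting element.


  t = 1
  (f (t)) = f(1,) = 0
  (f (f (t))) = f(0,) = 1
  (f (f (f (t)))) = f(1,) = 0
  (f (f (f (f (t))))) = f(0,) = 1
  (h (f (f (f (f (t)))))) = h(1,) = 1

value = 1


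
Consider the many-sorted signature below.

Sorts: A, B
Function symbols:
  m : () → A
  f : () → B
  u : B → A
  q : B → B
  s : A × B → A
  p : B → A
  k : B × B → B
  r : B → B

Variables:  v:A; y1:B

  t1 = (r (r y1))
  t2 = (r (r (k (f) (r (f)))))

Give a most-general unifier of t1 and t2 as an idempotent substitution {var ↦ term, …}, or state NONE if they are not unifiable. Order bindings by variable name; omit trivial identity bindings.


{y1 ↦ (k (f) (r (f)))}


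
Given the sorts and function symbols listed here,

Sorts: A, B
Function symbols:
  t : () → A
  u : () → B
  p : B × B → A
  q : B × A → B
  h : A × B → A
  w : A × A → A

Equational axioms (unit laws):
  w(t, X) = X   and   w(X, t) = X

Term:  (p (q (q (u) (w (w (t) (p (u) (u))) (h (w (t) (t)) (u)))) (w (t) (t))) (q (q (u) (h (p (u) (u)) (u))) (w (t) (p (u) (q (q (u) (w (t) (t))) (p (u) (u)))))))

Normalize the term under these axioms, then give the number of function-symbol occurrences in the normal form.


size = 29

1. (p (q (q (u) (w (w (t) (p (u) (u))) (h (w (t) (t)) (u)))) (w (t) (t))) (q (q (u) (h (p (u) (u)) (u))) (w (t) (p (u) (q (q (u) (w (t) (t))) (p (u) (u)))))))  →  (p (q (q (u) (w (p (u) (u)) (h (w (t) (t)) (u)))) (w (t) (t))) (q (q (u) (h (p (u) (u)) (u))) (w (t) (p (u) (q (q (u) (w (t) (t))) (p (u) (u)))))))
2. (p (q (q (u) (w (p (u) (u)) (h (w (t) (t)) (u)))) (w (t) (t))) (q (q (u) (h (p (u) (u)) (u))) (w (t) (p (u) (q (q (u) (w (t) (t))) (p (u) (u)))))))  →  (p (q (q (u) (w (p (u) (u)) (h (t) (u)))) (w (t) (t))) (q (q (u) (h (p (u) (u)) (u))) (w (t) (p (u) (q (q (u) (w (t) (t))) (p (u) (u)))))))
3. (p (q (q (u) (w (p (u) (u)) (h (t) (u)))) (w (t) (t))) (q (q (u) (h (p (u) (u)) (u))) (w (t) (p (u) (q (q (u) (w (t) (t))) (p (u) (u)))))))  →  (p (q (q (u) (w (p (u) (u)) (h (t) (u)))) (t)) (q (q (u) (h (p (u) (u)) (u))) (w (t) (p (u) (q (q (u) (w (t) (t))) (p (u) (u)))))))
4. (p (q (q (u) (w (p (u) (u)) (h (t) (u)))) (t)) (q (q (u) (h (p (u) (u)) (u))) (w (t) (p (u) (q (q (u) (w (t) (t))) (p (u) (u)))))))  →  (p (q (q (u) (w (p (u) (u)) (h (t) (u)))) (t)) (q (q (u) (h (p (u) (u)) (u))) (p (u) (q (q (u) (w (t) (t))) (p (u) (u))))))
5. (p (q (q (u) (w (p (u) (u)) (h (t) (u)))) (t)) (q (q (u) (h (p (u) (u)) (u))) (p (u) (q (q (u) (w (t) (t))) (p (u) (u))))))  →  (p (q (q (u) (w (p (u) (u)) (h (t) (u)))) (t)) (q (q (u) (h (p (u) (u)) (u))) (p (u) (q (q (u) (t)) (p (u) (u))))))
normal form: (p (q (q (u) (w (p (u) (u)) (h (t) (u)))) (t)) (q (q (u) (h (p (u) (u)) (u))) (p (u) (q (q (u) (t)) (p (u) (u))))))


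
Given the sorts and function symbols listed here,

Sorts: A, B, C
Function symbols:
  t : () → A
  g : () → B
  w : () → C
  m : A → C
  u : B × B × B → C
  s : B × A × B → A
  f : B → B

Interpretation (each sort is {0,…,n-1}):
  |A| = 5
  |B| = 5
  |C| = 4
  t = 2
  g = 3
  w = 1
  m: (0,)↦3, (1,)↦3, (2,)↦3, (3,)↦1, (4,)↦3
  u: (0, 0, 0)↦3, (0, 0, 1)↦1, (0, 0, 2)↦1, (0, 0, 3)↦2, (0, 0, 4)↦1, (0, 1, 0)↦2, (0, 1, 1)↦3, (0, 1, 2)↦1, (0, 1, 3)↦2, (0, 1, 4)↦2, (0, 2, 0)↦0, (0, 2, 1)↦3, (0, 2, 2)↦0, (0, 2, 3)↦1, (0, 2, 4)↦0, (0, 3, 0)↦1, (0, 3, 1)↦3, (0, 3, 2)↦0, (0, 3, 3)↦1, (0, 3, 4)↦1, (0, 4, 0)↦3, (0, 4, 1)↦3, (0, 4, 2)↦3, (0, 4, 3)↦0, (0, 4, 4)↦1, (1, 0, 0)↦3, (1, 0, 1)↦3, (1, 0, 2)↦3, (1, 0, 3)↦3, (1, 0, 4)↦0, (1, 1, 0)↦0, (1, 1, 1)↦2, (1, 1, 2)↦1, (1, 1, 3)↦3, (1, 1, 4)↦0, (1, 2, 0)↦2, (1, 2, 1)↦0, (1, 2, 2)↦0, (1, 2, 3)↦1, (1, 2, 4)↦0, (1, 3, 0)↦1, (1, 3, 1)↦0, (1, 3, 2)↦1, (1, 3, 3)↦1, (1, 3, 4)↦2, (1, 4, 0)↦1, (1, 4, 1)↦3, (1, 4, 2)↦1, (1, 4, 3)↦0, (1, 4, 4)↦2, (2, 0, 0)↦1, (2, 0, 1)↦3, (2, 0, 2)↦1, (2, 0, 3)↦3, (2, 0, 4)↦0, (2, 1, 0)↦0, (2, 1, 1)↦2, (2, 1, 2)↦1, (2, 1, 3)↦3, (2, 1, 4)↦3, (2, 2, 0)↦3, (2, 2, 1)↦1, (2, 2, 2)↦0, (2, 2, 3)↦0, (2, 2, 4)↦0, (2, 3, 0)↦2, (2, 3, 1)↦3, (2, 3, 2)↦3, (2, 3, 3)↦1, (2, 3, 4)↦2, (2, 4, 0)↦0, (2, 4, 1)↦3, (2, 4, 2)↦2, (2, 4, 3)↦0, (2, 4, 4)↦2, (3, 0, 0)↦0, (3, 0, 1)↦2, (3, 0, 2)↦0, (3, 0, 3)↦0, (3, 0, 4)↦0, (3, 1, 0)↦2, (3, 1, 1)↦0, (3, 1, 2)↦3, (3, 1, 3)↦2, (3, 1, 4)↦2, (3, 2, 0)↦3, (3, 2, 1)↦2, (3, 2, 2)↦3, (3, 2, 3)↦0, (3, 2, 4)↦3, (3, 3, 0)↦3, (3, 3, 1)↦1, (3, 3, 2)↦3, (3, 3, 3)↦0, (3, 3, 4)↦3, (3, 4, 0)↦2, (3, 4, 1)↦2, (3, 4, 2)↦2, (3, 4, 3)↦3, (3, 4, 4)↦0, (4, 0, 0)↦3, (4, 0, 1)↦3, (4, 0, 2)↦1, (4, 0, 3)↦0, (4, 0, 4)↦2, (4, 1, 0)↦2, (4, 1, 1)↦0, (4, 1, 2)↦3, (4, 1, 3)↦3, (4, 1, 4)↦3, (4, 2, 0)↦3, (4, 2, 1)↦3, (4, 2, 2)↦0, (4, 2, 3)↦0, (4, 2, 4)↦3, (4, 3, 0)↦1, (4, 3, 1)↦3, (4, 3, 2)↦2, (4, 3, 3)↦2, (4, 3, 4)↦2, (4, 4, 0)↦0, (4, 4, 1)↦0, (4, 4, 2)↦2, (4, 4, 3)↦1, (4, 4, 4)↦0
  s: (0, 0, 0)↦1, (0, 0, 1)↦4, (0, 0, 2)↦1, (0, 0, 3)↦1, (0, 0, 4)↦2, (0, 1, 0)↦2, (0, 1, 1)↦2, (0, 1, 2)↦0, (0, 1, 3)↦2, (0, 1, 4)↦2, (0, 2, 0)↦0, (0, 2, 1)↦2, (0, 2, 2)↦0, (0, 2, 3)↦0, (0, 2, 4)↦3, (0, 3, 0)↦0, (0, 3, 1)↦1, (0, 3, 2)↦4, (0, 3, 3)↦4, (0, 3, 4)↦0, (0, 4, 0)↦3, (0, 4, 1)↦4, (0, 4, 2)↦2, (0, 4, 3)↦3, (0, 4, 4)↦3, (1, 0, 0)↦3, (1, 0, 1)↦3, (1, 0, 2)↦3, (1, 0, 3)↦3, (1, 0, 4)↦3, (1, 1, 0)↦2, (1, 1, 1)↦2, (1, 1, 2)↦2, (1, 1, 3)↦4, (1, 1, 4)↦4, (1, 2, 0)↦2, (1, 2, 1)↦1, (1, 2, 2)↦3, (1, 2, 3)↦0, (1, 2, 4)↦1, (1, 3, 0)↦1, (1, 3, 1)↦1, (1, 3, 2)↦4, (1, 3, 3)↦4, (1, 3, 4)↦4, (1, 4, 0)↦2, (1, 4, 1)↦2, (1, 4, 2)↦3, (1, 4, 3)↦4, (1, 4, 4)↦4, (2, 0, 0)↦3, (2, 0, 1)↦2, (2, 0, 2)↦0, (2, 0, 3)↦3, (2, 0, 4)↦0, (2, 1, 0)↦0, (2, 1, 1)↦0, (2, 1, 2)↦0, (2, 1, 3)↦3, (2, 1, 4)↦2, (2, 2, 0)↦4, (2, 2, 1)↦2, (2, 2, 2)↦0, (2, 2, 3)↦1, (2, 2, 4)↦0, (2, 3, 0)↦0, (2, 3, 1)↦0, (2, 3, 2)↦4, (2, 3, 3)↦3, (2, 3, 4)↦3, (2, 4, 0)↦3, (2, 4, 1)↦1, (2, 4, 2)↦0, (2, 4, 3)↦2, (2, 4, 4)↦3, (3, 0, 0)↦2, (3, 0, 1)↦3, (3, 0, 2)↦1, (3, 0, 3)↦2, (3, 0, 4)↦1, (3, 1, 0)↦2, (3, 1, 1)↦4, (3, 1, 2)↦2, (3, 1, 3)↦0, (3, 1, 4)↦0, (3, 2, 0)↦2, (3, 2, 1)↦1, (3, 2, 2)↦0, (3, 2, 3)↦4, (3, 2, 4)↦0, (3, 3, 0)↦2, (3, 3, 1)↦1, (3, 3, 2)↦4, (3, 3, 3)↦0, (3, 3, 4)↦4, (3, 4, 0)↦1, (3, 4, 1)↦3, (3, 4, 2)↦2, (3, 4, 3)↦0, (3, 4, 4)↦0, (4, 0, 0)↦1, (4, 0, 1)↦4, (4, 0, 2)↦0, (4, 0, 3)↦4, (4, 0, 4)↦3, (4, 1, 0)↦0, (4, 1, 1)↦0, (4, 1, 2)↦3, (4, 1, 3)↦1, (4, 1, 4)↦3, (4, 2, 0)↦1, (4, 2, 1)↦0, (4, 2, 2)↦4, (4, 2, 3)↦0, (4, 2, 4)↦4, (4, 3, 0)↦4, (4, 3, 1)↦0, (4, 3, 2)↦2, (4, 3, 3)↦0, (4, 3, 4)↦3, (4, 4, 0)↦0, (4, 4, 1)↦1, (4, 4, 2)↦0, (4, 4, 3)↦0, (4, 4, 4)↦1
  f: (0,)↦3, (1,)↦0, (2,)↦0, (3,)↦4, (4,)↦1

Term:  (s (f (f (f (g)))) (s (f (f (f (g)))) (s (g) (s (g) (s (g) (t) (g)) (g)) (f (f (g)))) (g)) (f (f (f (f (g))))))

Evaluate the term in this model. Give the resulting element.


value = 3

  g = 3
  (f (g)) = f(3,) = 4
  (f (f (g))) = f(4,) = 1
  (f (f (f (g)))) = f(1,) = 0
  g = 3
  (f (g)) = f(3,) = 4
  (f (f (g))) = f(4,) = 1
  (f (f (f (g)))) = f(1,) = 0
  g = 3
  g = 3
  g = 3
  t = 2
  g = 3
  (s (g) (t) (g)) = s(3, 2, 3) = 4
  g = 3
  (s (g) (s (g) (t) (g)) (g)) = s(3, 4, 3) = 0
  g = 3
  (f (g)) = f(3,) = 4
  (f (f (g))) = f(4,) = 1
  (s (g) (s (g) (s (g) (t) (g)) (g)) (f (f (g)))) = s(3, 0, 1) = 3
  g = 3
  (s (f (f (f (g)))) (s (g) (s (g) (s (g) (t) (g)) (g)) (f (f (g)))) (g)) = s(0, 3, 3) = 4
  g = 3
  (f (g)) = f(3,) = 4
  (f (f (g))) = f(4,) = 1
  (f (f (f (g)))) = f(1,) = 0
  (f (f (f (f (g))))) = f(0,) = 3
  (s (f (f (f (g)))) (s (f (f (f (g)))) (s (g) (s (g) (s (g) (t) (g)) (g)) (f (f (g)))) (g)) (f (f (f (f (g)))))) = s(0, 4, 3) = 3


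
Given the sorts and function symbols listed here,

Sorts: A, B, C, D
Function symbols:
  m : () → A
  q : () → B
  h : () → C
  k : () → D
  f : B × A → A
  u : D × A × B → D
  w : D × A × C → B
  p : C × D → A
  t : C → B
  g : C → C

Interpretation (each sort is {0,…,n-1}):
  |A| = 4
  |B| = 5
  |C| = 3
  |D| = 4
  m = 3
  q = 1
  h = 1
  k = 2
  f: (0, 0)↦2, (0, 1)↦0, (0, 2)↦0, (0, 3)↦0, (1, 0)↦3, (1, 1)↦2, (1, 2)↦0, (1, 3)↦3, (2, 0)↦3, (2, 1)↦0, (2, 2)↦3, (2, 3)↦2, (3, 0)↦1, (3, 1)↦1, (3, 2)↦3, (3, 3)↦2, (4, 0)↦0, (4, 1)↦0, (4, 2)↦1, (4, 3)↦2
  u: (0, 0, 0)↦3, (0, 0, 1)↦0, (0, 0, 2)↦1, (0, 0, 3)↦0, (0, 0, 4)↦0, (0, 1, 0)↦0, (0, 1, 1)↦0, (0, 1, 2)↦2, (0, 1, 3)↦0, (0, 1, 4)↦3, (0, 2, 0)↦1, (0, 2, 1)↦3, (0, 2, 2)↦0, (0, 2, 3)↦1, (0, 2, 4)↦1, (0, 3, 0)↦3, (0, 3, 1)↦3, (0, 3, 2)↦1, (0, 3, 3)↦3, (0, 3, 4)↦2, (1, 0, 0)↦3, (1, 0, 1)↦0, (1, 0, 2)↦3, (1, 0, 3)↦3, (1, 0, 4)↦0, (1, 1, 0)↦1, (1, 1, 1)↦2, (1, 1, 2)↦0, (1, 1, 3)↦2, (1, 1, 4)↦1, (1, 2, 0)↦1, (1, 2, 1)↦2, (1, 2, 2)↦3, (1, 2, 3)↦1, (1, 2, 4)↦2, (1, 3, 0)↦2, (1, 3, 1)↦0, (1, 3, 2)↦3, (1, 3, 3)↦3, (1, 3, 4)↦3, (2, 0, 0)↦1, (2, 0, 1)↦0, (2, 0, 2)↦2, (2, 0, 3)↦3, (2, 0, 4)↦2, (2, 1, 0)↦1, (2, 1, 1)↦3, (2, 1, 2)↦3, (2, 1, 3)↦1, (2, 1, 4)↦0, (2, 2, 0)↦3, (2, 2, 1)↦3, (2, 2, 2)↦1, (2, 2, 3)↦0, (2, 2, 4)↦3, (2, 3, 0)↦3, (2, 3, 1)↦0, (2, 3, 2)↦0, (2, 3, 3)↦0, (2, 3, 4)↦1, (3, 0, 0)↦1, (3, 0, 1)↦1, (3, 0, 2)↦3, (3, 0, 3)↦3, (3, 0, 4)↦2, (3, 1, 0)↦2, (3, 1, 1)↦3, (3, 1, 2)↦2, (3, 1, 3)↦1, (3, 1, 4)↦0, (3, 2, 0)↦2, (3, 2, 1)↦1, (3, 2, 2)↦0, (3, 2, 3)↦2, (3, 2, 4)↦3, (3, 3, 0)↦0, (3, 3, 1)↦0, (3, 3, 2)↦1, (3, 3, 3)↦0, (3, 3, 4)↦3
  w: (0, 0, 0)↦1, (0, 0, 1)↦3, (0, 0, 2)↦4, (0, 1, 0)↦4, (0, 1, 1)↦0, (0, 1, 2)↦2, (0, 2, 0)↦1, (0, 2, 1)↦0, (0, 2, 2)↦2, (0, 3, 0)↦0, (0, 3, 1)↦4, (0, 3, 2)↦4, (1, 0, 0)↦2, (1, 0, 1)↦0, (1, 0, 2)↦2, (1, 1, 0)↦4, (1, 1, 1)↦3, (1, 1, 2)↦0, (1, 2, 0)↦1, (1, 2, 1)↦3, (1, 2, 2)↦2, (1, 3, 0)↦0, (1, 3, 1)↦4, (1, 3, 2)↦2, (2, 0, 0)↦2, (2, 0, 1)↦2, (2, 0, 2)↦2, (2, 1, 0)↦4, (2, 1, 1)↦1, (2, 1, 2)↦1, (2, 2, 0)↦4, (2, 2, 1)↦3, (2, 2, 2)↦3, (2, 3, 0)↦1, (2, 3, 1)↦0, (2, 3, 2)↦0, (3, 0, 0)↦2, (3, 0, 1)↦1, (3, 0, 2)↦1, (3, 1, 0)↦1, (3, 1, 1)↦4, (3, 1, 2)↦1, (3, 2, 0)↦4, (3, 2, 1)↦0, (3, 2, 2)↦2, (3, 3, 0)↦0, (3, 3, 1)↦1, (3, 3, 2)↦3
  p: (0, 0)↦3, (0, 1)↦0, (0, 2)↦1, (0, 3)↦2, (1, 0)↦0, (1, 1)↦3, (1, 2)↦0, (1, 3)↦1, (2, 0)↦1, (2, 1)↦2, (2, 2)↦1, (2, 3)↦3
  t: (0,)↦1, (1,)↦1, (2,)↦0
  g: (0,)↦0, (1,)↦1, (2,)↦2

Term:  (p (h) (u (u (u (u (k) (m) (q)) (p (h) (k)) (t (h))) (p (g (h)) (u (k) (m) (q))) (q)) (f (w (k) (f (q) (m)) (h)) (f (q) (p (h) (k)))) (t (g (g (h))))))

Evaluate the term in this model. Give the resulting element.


value = 0

  h = 1
  k = 2
  m = 3
  q = 1
  (u (k) (m) (q)) = u(2, 3, 1) = 0
  h = 1
  k = 2
  (p (h) (k)) = p(1, 2) = 0
  h = 1
  (t (h)) = t(1,) = 1
  (u (u (k) (m) (q)) (p (h) (k)) (t (h))) = u(0, 0, 1) = 0
  h = 1
  (g (h)) = g(1,) = 1
  k = 2
  m = 3
  q = 1
  (u (k) (m) (q)) = u(2, 3, 1) = 0
  (p (g (h)) (u (k) (m) (q))) = p(1, 0) = 0
  q = 1
  (u (u (u (k) (m) (q)) (p (h) (k)) (t (h))) (p (g (h)) (u (k) (m) (q))) (q)) = u(0, 0, 1) = 0
  k = 2
  q = 1
  m = 3
  (f (q) (m)) = f(1, 3) = 3
  h = 1
  (w (k) (f (q) (m)) (h)) = w(2, 3, 1) = 0
  q = 1
  h = 1
  k = 2
  (p (h) (k)) = p(1, 2) = 0
  (f (q) (p (h) (k))) = f(1, 0) = 3
  (f (w (k) (f (q) (m)) (h)) (f (q) (p (h) (k)))) = f(0, 3) = 0
  h = 1
  (g (h)) = g(1,) = 1
  (g (g (h))) = g(1,) = 1
  (t (g (g (h)))) = t(1,) = 1
  (u (u (u (u (k) (m) (q)) (p (h) (k)) (t (h))) (p (g (h)) (u (k) (m) (q))) (q)) (f (w (k) (f (q) (m)) (h)) (f (q) (p (h) (k)))) (t (g (g (h))))) = u(0, 0, 1) = 0
  (p (h) (u (u (u (u (k) (m) (q)) (p (h) (k)) (t (h))) (p (g (h)) (u (k) (m) (q))) (q)) (f (w (k) (f (q) (m)) (h)) (f (q) (p (h) (k)))) (t (g (g (h)))))) = p(1, 0) = 0


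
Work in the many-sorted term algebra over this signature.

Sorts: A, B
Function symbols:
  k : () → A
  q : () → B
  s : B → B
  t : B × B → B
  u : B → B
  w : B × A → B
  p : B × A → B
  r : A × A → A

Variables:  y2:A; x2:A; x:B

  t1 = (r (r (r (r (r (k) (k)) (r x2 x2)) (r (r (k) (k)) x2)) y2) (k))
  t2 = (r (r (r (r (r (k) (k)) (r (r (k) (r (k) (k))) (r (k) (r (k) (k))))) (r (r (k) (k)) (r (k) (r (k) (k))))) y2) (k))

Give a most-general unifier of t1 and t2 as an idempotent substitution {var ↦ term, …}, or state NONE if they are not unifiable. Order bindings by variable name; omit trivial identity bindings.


{x2 ↦ (r (k) (r (k) (k)))}


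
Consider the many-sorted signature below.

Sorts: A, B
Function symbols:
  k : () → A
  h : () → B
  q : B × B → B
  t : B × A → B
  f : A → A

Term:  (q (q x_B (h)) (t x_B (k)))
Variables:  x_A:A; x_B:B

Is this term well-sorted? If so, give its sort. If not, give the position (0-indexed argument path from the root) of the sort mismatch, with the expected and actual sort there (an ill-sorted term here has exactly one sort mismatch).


well-sorted; sort = B

    x_B : B
    (h) : B
  (q x_B (h)) : B
    x_B : B
    (k) : A
  (t x_B (k)) : B
(q (q x_B (h)) (t x_B (k))) : B


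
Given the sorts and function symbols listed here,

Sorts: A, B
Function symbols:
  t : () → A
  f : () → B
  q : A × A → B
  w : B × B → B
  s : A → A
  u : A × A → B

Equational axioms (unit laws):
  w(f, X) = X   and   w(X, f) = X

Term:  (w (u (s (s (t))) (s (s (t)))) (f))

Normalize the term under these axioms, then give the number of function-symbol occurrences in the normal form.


1. (w (u (s (s (t))) (s (s (t)))) (f))  →  (u (s (s (t))) (s (s (t))))
normal form: (u (s (s (t))) (s (s (t))))

size = 7


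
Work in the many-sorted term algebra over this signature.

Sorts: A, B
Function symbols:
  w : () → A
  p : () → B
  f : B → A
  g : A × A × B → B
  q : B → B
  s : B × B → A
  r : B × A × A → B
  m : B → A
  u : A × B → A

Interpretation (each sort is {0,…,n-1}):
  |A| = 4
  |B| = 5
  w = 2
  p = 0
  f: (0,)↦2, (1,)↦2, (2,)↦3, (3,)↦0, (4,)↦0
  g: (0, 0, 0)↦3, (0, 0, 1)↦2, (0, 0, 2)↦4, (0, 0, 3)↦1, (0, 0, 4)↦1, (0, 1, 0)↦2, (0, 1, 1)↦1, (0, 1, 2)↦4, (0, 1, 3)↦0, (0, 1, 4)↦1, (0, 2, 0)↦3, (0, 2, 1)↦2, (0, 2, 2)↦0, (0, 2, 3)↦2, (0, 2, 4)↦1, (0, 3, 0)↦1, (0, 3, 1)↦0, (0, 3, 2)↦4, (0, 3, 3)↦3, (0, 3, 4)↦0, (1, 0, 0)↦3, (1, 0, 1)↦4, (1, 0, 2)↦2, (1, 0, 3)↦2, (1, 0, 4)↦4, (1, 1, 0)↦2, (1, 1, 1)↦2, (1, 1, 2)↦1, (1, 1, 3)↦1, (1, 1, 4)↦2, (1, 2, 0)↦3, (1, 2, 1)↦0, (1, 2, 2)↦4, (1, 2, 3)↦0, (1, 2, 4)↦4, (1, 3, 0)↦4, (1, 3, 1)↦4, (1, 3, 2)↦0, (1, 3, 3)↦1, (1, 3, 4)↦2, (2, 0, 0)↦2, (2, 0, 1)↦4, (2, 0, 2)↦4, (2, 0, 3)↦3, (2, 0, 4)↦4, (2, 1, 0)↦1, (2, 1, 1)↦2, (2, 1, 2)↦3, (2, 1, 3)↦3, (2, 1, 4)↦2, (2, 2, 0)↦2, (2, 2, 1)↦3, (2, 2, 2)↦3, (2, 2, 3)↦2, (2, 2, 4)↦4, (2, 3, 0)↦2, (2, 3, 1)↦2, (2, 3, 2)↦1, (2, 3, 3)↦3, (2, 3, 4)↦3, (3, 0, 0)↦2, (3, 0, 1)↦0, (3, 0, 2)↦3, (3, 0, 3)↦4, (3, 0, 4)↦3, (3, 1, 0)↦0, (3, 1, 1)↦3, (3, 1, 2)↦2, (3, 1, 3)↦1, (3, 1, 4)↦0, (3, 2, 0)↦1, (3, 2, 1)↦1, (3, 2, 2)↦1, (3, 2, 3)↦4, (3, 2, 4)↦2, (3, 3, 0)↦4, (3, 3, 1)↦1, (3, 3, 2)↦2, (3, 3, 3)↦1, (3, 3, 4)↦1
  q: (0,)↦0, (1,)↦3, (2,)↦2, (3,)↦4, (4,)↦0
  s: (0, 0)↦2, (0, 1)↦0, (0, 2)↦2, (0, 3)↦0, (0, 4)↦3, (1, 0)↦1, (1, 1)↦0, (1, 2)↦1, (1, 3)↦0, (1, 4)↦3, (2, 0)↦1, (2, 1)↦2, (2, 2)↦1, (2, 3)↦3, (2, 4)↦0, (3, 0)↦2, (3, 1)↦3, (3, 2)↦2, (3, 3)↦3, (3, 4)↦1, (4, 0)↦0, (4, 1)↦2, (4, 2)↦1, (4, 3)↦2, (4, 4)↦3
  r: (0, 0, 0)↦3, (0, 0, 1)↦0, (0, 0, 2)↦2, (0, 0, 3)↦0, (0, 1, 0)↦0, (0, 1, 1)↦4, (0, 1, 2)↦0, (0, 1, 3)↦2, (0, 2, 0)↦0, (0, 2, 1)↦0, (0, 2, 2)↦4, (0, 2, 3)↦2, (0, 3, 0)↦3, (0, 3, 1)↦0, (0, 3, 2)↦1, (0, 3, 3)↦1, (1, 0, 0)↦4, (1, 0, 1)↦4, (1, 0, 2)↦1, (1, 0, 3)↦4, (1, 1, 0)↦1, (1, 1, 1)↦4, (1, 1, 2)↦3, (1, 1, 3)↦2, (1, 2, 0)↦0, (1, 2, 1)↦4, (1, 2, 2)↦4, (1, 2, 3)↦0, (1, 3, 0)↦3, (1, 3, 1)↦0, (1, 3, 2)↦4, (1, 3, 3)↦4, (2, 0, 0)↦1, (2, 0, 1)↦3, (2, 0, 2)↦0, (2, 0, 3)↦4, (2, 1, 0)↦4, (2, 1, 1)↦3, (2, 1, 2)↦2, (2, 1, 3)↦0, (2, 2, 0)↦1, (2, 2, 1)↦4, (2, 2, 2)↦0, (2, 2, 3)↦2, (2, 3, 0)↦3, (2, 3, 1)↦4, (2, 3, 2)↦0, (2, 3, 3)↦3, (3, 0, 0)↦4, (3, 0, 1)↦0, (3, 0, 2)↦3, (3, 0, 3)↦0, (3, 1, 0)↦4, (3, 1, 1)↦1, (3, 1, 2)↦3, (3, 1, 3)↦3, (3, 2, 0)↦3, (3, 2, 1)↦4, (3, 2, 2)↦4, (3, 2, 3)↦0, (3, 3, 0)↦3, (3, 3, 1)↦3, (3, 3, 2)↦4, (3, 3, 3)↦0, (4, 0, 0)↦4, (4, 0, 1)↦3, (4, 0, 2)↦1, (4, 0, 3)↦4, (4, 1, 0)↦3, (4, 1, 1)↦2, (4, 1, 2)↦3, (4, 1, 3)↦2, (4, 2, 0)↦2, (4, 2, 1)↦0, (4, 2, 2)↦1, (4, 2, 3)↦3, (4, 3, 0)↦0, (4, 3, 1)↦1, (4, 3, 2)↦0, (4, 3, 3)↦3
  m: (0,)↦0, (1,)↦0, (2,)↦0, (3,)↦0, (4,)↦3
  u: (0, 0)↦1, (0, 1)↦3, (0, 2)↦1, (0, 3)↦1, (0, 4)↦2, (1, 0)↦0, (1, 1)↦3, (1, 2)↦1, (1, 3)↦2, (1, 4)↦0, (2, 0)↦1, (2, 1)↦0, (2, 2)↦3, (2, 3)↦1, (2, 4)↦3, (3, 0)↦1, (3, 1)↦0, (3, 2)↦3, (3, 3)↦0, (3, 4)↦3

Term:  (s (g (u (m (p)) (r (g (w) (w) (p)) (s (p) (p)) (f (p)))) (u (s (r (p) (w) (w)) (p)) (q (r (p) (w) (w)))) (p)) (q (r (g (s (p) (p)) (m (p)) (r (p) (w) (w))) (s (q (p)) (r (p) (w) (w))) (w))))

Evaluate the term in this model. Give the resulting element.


  p = 0
  (m (p)) = m(0,) = 0
  w = 2
  w = 2
  p = 0
  (g (w) (w) (p)) = g(2, 2, 0) = 2
  p = 0
  p = 0
  (s (p) (p)) = s(0, 0) = 2
  p = 0
  (f (p)) = f(0,) = 2
  (r (g (w) (w) (p)) (s (p) (p)) (f (p))) = r(2, 2, 2) = 0
  (u (m (p)) (r (g (w) (w) (p)) (s (p) (p)) (f (p)))) = u(0, 0) = 1
  p = 0
  w = 2
  w = 2
  (r (p) (w) (w)) = r(0, 2, 2) = 4
  p = 0
  (s (r (p) (w) (w)) (p)) = s(4, 0) = 0
  p = 0
  w = 2
  w = 2
  (r (p) (w) (w)) = r(0, 2, 2) = 4
  (q (r (p) (w) (w))) = q(4,) = 0
  (u (s (r (p) (w) (w)) (p)) (q (r (p) (w) (w)))) = u(0, 0) = 1
  p = 0
  (g (u (m (p)) (r (g (w) (w) (p)) (s (p) (p)) (f (p)))) (u (s (r (p) (w) (w)) (p)) (q (r (p) (w) (w)))) (p)) = g(1, 1, 0) = 2
  p = 0
  p = 0
  (s (p) (p)) = s(0, 0) = 2
  p = 0
  (m (p)) = m(0,) = 0
  p = 0
  w = 2
  w = 2
  (r (p) (w) (w)) = r(0, 2, 2) = 4
  (g (s (p) (p)) (m (p)) (r (p) (w) (w))) = g(2, 0, 4) = 4
  p = 0
  (q (p)) = q(0,) = 0
  p = 0
  w = 2
  w = 2
  (r (p) (w) (w)) = r(0, 2, 2) = 4
  (s (q (p)) (r (p) (w) (w))) = s(0, 4) = 3
  w = 2
  (r (g (s (p) (p)) (m (p)) (r (p) (w) (w))) (s (q (p)) (r (p) (w) (w))) (w)) = r(4, 3, 2) = 0
  (q (r (g (s (p) (p)) (m (p)) (r (p) (w) (w))) (s (q (p)) (r (p) (w) (w))) (w))) = q(0,) = 0
  (s (g (u (m (p)) (r (g (w) (w) (p)) (s (p) (p)) (f (p)))) (u (s (r (p) (w) (w)) (p)) (q (r (p) (w) (w)))) (p)) (q (r (g (s (p) (p)) (m (p)) (r (p) (w) (w))) (s (q (p)) (r (p) (w) (w))) (w)))) = s(2, 0) = 1

value = 1


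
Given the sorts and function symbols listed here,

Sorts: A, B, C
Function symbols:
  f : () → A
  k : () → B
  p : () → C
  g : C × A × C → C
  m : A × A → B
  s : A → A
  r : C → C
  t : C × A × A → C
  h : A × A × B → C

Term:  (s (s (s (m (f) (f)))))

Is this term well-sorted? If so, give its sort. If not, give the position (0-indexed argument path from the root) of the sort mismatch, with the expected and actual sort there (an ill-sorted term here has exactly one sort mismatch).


        (f) : A
        (f) : A
      (m (f) (f)) : B
    (s (m (f) (f))) : ✗ arg 0 at [0, 0, 0] has sort B, expected A

ill-sorted at position [0, 0, 0]: expected A, got B


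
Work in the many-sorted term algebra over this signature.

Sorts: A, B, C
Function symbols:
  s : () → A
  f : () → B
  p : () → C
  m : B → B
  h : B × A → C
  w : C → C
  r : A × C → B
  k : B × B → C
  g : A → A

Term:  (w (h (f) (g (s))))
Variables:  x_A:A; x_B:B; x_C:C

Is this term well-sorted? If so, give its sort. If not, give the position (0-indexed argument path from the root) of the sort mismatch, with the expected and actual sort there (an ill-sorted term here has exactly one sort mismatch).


    (f) : B
      (s) : A
    (g (s)) : A
  (h (f) (g (s))) : C
(w (h (f) (g (s)))) : C

well-sorted; sort = C


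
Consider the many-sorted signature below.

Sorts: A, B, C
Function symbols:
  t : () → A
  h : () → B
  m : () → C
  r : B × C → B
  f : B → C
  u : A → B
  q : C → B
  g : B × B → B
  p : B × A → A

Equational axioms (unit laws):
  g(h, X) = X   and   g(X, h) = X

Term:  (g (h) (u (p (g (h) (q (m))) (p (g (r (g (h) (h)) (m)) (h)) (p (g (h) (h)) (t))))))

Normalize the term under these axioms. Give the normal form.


normal form = (u (p (q (m)) (p (r (h) (m)) (p (h) (t)))))

1. (g (h) (u (p (g (h) (q (m))) (p (g (r (g (h) (h)) (m)) (h)) (p (g (h) (h)) (t))))))  →  (u (p (g (h) (q (m))) (p (g (r (g (h) (h)) (m)) (h)) (p (g (h) (h)) (t)))))
2. (u (p (g (h) (q (m))) (p (g (r (g (h) (h)) (m)) (h)) (p (g (h) (h)) (t)))))  →  (u (p (q (m)) (p (g (r (g (h) (h)) (m)) (h)) (p (g (h) (h)) (t)))))
3. (u (p (q (m)) (p (g (r (g (h) (h)) (m)) (h)) (p (g (h) (h)) (t)))))  →  (u (p (q (m)) (p (r (g (h) (h)) (m)) (p (g (h) (h)) (t)))))
4. (u (p (q (m)) (p (r (g (h) (h)) (m)) (p (g (h) (h)) (t)))))  →  (u (p (q (m)) (p (r (h) (m)) (p (g (h) (h)) (t)))))
5. (u (p (q (m)) (p (r (h) (m)) (p (g (h) (h)) (t)))))  →  (u (p (q (m)) (p (r (h) (m)) (p (h) (t)))))
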